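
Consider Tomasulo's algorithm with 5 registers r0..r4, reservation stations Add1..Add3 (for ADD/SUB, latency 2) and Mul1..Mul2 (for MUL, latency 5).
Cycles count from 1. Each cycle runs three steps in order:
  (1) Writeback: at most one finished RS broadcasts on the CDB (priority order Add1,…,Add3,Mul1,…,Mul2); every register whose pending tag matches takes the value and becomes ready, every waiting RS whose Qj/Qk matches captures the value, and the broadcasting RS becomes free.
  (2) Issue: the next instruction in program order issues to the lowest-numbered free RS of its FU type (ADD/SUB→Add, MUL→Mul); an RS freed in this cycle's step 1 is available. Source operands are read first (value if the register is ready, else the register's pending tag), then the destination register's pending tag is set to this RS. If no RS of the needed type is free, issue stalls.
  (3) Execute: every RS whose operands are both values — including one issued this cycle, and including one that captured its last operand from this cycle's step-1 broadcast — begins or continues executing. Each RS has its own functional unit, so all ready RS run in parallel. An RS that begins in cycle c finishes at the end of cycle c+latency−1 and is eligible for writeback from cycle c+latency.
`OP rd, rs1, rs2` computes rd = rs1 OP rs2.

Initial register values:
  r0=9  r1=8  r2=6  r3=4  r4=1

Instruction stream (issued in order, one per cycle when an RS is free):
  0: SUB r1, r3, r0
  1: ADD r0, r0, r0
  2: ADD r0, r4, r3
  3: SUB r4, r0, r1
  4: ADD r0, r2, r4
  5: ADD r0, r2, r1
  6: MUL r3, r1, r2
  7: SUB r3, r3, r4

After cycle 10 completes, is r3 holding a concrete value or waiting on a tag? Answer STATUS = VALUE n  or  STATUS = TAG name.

STATUS = TAG Add2

c1: issue SUB r1<-Add1 | r0:9,r1:Add1,r2:6,r3:4,r4:1
c2: issue ADD r0<-Add2 | r0:Add2,r1:Add1,r2:6,r3:4,r4:1
c3: CDB Add1=-5; issue ADD r0<-Add1 | r0:Add1,r1:-5,r2:6,r3:4,r4:1
c4: CDB Add2=18; issue SUB r4<-Add2 | r0:Add1,r1:-5,r2:6,r3:4,r4:Add2
c5: CDB Add1=5; issue ADD r0<-Add1 | r0:Add1,r1:-5,r2:6,r3:4,r4:Add2
c6: issue ADD r0<-Add3 | r0:Add3,r1:-5,r2:6,r3:4,r4:Add2
c7: CDB Add2=10; issue MUL r3<-Mul1 | r0:Add3,r1:-5,r2:6,r3:Mul1,r4:10
c8: CDB Add3=1; issue SUB r3<-Add2 | r0:1,r1:-5,r2:6,r3:Add2,r4:10
c9: CDB Add1=16 | r0:1,r1:-5,r2:6,r3:Add2,r4:10
c10: - | r0:1,r1:-5,r2:6,r3:Add2,r4:10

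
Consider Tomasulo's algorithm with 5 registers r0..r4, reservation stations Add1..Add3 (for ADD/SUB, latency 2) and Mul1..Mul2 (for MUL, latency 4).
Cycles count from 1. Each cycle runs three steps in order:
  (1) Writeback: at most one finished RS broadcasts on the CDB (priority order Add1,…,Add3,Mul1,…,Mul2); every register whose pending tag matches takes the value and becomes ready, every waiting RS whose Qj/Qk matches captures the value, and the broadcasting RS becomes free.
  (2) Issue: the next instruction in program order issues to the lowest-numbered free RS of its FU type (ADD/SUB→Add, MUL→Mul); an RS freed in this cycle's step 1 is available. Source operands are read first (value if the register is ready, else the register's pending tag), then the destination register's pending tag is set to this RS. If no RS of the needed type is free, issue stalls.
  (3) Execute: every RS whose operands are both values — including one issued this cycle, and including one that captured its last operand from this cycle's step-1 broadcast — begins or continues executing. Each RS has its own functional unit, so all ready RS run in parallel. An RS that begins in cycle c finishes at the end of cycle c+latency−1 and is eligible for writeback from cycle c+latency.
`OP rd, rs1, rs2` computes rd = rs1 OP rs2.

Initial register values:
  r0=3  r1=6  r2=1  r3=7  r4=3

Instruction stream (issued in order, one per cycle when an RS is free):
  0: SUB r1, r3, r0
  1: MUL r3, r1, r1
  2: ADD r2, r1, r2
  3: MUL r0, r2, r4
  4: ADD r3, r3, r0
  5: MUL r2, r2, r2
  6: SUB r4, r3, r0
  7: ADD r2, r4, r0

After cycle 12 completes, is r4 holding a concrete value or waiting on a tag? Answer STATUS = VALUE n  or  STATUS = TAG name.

  c1: issue SUB r1<-Add1  regs: r0:3,r1:Add1,r2:1,r3:7,r4:3
  c2: issue MUL r3<-Mul1  regs: r0:3,r1:Add1,r2:1,r3:Mul1,r4:3
  c3: CDB Add1=4; issue ADD r2<-Add1  regs: r0:3,r1:4,r2:Add1,r3:Mul1,r4:3
  c4: issue MUL r0<-Mul2  regs: r0:Mul2,r1:4,r2:Add1,r3:Mul1,r4:3
  c5: CDB Add1=5; issue ADD r3<-Add1  regs: r0:Mul2,r1:4,r2:5,r3:Add1,r4:3
  c6: stall  regs: r0:Mul2,r1:4,r2:5,r3:Add1,r4:3
  c7: CDB Mul1=16; issue MUL r2<-Mul1  regs: r0:Mul2,r1:4,r2:Mul1,r3:Add1,r4:3
  c8: issue SUB r4<-Add2  regs: r0:Mul2,r1:4,r2:Mul1,r3:Add1,r4:Add2
  c9: CDB Mul2=15; issue ADD r2<-Add3  regs: r0:15,r1:4,r2:Add3,r3:Add1,r4:Add2
  c10: -  regs: r0:15,r1:4,r2:Add3,r3:Add1,r4:Add2
  c11: CDB Add1=31  regs: r0:15,r1:4,r2:Add3,r3:31,r4:Add2
  c12: CDB Mul1=25  regs: r0:15,r1:4,r2:Add3,r3:31,r4:Add2

STATUS = TAG Add2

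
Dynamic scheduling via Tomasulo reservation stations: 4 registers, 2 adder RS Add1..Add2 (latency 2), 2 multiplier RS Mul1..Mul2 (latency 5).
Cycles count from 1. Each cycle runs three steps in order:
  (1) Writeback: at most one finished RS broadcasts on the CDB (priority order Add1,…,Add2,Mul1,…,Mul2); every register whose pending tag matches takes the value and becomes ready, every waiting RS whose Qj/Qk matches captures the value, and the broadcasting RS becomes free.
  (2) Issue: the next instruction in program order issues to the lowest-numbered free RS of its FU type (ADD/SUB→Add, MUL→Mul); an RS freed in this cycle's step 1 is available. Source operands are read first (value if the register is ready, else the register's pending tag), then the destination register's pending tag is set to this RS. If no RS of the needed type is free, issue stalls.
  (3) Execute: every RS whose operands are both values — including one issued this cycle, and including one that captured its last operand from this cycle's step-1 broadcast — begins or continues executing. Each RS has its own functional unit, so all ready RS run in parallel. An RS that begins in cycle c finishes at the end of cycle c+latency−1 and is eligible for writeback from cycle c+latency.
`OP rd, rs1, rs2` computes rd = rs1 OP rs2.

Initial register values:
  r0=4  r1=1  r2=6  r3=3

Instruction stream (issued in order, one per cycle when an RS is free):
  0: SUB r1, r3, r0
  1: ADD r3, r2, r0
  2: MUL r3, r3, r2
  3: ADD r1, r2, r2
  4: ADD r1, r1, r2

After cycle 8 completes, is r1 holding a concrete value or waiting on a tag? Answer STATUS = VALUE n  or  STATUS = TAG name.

STATUS = VALUE 18

cycle 1: issue SUB r1<-Add1 // r0:4,r1:Add1,r2:6,r3:3
cycle 2: issue ADD r3<-Add2 // r0:4,r1:Add1,r2:6,r3:Add2
cycle 3: CDB Add1=-1; issue MUL r3<-Mul1 // r0:4,r1:-1,r2:6,r3:Mul1
cycle 4: CDB Add2=10; issue ADD r1<-Add1 // r0:4,r1:Add1,r2:6,r3:Mul1
cycle 5: issue ADD r1<-Add2 // r0:4,r1:Add2,r2:6,r3:Mul1
cycle 6: CDB Add1=12 // r0:4,r1:Add2,r2:6,r3:Mul1
cycle 7: - // r0:4,r1:Add2,r2:6,r3:Mul1
cycle 8: CDB Add2=18 // r0:4,r1:18,r2:6,r3:Mul1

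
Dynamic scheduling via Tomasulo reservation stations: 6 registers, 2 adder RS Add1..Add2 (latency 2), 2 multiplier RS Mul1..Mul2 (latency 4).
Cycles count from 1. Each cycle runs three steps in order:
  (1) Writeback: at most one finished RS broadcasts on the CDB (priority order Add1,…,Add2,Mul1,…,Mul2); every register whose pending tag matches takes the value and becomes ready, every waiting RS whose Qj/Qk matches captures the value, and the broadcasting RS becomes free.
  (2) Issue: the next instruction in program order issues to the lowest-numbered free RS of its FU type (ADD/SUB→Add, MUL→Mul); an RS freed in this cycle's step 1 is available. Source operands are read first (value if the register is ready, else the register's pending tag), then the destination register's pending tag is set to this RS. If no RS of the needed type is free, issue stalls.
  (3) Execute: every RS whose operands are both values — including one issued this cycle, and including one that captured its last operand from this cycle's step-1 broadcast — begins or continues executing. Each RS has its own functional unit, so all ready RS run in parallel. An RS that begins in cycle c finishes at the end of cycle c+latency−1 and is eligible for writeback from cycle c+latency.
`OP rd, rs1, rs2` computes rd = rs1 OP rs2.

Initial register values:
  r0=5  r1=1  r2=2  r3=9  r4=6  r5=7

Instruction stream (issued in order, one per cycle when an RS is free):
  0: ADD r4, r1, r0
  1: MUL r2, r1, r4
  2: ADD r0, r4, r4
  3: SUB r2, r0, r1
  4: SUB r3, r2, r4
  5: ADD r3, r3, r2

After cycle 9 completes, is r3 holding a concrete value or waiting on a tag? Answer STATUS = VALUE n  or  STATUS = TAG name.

STATUS = TAG Add2

  c1: issue ADD r4<-Add1  regs: r0:5,r1:1,r2:2,r3:9,r4:Add1,r5:7
  c2: issue MUL r2<-Mul1  regs: r0:5,r1:1,r2:Mul1,r3:9,r4:Add1,r5:7
  c3: CDB Add1=6; issue ADD r0<-Add1  regs: r0:Add1,r1:1,r2:Mul1,r3:9,r4:6,r5:7
  c4: issue SUB r2<-Add2  regs: r0:Add1,r1:1,r2:Add2,r3:9,r4:6,r5:7
  c5: CDB Add1=12; issue SUB r3<-Add1  regs: r0:12,r1:1,r2:Add2,r3:Add1,r4:6,r5:7
  c6: stall  regs: r0:12,r1:1,r2:Add2,r3:Add1,r4:6,r5:7
  c7: CDB Add2=11; issue ADD r3<-Add2  regs: r0:12,r1:1,r2:11,r3:Add2,r4:6,r5:7
  c8: CDB Mul1=6  regs: r0:12,r1:1,r2:11,r3:Add2,r4:6,r5:7
  c9: CDB Add1=5  regs: r0:12,r1:1,r2:11,r3:Add2,r4:6,r5:7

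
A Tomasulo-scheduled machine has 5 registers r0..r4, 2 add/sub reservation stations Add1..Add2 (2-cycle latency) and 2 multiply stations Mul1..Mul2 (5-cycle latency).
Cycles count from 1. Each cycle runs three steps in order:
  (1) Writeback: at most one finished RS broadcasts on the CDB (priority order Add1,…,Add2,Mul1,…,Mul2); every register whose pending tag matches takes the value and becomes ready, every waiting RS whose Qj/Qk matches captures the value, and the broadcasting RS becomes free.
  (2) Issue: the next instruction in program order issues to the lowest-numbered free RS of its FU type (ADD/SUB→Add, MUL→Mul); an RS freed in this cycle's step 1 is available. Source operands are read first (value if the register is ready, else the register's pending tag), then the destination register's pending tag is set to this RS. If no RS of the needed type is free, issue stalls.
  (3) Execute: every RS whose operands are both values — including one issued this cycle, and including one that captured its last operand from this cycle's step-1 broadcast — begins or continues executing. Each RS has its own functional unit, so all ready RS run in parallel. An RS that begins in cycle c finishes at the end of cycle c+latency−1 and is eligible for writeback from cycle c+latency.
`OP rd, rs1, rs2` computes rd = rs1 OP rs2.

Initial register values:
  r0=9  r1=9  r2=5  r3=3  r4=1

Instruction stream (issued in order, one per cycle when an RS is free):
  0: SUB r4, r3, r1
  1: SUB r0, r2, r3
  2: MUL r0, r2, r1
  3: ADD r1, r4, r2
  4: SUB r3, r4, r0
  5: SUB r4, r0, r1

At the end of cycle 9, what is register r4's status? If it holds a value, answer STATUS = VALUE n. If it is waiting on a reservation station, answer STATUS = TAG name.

STATUS = TAG Add1

cycle 1: issue SUB r4<-Add1 // r0:9,r1:9,r2:5,r3:3,r4:Add1
cycle 2: issue SUB r0<-Add2 // r0:Add2,r1:9,r2:5,r3:3,r4:Add1
cycle 3: CDB Add1=-6; issue MUL r0<-Mul1 // r0:Mul1,r1:9,r2:5,r3:3,r4:-6
cycle 4: CDB Add2=2; issue ADD r1<-Add1 // r0:Mul1,r1:Add1,r2:5,r3:3,r4:-6
cycle 5: issue SUB r3<-Add2 // r0:Mul1,r1:Add1,r2:5,r3:Add2,r4:-6
cycle 6: CDB Add1=-1; issue SUB r4<-Add1 // r0:Mul1,r1:-1,r2:5,r3:Add2,r4:Add1
cycle 7: - // r0:Mul1,r1:-1,r2:5,r3:Add2,r4:Add1
cycle 8: CDB Mul1=45 // r0:45,r1:-1,r2:5,r3:Add2,r4:Add1
cycle 9: - // r0:45,r1:-1,r2:5,r3:Add2,r4:Add1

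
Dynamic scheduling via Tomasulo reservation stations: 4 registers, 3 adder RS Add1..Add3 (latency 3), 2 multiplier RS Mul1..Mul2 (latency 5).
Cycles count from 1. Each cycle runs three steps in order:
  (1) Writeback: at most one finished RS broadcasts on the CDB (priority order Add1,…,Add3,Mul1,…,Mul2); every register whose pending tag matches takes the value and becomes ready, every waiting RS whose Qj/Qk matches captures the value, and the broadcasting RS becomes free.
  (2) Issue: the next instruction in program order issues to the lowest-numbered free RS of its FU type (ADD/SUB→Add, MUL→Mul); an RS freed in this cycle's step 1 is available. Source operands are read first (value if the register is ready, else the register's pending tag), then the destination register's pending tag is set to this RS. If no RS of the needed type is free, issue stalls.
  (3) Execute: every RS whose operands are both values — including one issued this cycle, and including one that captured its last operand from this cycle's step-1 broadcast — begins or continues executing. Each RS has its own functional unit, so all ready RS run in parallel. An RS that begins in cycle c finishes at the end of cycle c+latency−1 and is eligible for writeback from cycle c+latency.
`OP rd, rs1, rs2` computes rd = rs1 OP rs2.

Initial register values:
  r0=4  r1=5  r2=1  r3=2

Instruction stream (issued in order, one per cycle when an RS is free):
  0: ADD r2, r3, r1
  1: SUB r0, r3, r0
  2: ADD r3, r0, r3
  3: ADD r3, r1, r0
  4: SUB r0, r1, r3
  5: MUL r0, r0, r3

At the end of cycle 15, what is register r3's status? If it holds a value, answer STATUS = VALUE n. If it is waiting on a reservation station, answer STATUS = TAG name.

  c1: issue ADD r2<-Add1  regs: r0:4,r1:5,r2:Add1,r3:2
  c2: issue SUB r0<-Add2  regs: r0:Add2,r1:5,r2:Add1,r3:2
  c3: issue ADD r3<-Add3  regs: r0:Add2,r1:5,r2:Add1,r3:Add3
  c4: CDB Add1=7; issue ADD r3<-Add1  regs: r0:Add2,r1:5,r2:7,r3:Add1
  c5: CDB Add2=-2; issue SUB r0<-Add2  regs: r0:Add2,r1:5,r2:7,r3:Add1
  c6: issue MUL r0<-Mul1  regs: r0:Mul1,r1:5,r2:7,r3:Add1
  c7: -  regs: r0:Mul1,r1:5,r2:7,r3:Add1
  c8: CDB Add1=3  regs: r0:Mul1,r1:5,r2:7,r3:3
  c9: CDB Add3=0  regs: r0:Mul1,r1:5,r2:7,r3:3
  c10: -  regs: r0:Mul1,r1:5,r2:7,r3:3
  c11: CDB Add2=2  regs: r0:Mul1,r1:5,r2:7,r3:3
  c12: -  regs: r0:Mul1,r1:5,r2:7,r3:3
  c13: -  regs: r0:Mul1,r1:5,r2:7,r3:3
  c14: -  regs: r0:Mul1,r1:5,r2:7,r3:3
  c15: -  regs: r0:Mul1,r1:5,r2:7,r3:3

STATUS = VALUE 3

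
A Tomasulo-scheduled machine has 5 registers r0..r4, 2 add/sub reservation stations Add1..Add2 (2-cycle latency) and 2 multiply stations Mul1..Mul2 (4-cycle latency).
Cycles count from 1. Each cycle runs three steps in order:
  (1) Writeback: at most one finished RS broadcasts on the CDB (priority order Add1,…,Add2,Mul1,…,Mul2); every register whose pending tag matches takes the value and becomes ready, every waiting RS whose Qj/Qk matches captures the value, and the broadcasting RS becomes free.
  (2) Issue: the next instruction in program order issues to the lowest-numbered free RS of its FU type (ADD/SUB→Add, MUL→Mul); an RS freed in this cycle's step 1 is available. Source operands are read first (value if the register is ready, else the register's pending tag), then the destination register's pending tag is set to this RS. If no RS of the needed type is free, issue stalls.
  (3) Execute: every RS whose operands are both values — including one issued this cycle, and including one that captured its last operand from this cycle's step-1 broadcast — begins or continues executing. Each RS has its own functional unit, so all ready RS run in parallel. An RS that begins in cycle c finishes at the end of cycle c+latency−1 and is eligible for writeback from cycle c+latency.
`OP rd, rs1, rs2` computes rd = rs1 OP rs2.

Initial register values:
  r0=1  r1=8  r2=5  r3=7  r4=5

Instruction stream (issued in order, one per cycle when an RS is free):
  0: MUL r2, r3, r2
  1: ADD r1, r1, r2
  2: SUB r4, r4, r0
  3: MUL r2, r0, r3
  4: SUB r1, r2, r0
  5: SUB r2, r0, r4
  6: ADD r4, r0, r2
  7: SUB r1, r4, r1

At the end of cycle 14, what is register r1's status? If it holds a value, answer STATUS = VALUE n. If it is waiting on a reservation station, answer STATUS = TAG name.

c1: issue MUL r2<-Mul1 | r0:1,r1:8,r2:Mul1,r3:7,r4:5
c2: issue ADD r1<-Add1 | r0:1,r1:Add1,r2:Mul1,r3:7,r4:5
c3: issue SUB r4<-Add2 | r0:1,r1:Add1,r2:Mul1,r3:7,r4:Add2
c4: issue MUL r2<-Mul2 | r0:1,r1:Add1,r2:Mul2,r3:7,r4:Add2
c5: CDB Add2=4; issue SUB r1<-Add2 | r0:1,r1:Add2,r2:Mul2,r3:7,r4:4
c6: CDB Mul1=35; stall | r0:1,r1:Add2,r2:Mul2,r3:7,r4:4
c7: stall | r0:1,r1:Add2,r2:Mul2,r3:7,r4:4
c8: CDB Add1=43; issue SUB r2<-Add1 | r0:1,r1:Add2,r2:Add1,r3:7,r4:4
c9: CDB Mul2=7; stall | r0:1,r1:Add2,r2:Add1,r3:7,r4:4
c10: CDB Add1=-3; issue ADD r4<-Add1 | r0:1,r1:Add2,r2:-3,r3:7,r4:Add1
c11: CDB Add2=6; issue SUB r1<-Add2 | r0:1,r1:Add2,r2:-3,r3:7,r4:Add1
c12: CDB Add1=-2 | r0:1,r1:Add2,r2:-3,r3:7,r4:-2
c13: - | r0:1,r1:Add2,r2:-3,r3:7,r4:-2
c14: CDB Add2=-8 | r0:1,r1:-8,r2:-3,r3:7,r4:-2

STATUS = VALUE -8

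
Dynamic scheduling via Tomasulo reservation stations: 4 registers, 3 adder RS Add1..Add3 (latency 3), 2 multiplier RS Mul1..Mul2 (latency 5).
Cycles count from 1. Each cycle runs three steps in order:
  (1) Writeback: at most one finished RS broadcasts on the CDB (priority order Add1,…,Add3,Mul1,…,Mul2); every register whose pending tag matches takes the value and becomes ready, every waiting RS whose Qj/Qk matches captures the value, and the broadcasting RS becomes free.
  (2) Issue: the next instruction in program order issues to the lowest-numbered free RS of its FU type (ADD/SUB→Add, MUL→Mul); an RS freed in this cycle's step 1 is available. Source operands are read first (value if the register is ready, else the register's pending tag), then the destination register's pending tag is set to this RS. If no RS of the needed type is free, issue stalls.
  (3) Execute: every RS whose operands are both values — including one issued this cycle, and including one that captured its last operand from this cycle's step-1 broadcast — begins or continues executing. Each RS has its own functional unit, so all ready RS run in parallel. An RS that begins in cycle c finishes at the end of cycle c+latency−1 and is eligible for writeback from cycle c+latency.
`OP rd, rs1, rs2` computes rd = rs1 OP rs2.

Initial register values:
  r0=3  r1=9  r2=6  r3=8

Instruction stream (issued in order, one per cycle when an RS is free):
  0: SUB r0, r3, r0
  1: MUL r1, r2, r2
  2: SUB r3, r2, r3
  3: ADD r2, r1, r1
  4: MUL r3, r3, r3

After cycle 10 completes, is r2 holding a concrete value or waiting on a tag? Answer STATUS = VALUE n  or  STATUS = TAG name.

STATUS = VALUE 72

cycle 1: issue SUB r0<-Add1 // r0:Add1,r1:9,r2:6,r3:8
cycle 2: issue MUL r1<-Mul1 // r0:Add1,r1:Mul1,r2:6,r3:8
cycle 3: issue SUB r3<-Add2 // r0:Add1,r1:Mul1,r2:6,r3:Add2
cycle 4: CDB Add1=5; issue ADD r2<-Add1 // r0:5,r1:Mul1,r2:Add1,r3:Add2
cycle 5: issue MUL r3<-Mul2 // r0:5,r1:Mul1,r2:Add1,r3:Mul2
cycle 6: CDB Add2=-2 // r0:5,r1:Mul1,r2:Add1,r3:Mul2
cycle 7: CDB Mul1=36 // r0:5,r1:36,r2:Add1,r3:Mul2
cycle 8: - // r0:5,r1:36,r2:Add1,r3:Mul2
cycle 9: - // r0:5,r1:36,r2:Add1,r3:Mul2
cycle 10: CDB Add1=72 // r0:5,r1:36,r2:72,r3:Mul2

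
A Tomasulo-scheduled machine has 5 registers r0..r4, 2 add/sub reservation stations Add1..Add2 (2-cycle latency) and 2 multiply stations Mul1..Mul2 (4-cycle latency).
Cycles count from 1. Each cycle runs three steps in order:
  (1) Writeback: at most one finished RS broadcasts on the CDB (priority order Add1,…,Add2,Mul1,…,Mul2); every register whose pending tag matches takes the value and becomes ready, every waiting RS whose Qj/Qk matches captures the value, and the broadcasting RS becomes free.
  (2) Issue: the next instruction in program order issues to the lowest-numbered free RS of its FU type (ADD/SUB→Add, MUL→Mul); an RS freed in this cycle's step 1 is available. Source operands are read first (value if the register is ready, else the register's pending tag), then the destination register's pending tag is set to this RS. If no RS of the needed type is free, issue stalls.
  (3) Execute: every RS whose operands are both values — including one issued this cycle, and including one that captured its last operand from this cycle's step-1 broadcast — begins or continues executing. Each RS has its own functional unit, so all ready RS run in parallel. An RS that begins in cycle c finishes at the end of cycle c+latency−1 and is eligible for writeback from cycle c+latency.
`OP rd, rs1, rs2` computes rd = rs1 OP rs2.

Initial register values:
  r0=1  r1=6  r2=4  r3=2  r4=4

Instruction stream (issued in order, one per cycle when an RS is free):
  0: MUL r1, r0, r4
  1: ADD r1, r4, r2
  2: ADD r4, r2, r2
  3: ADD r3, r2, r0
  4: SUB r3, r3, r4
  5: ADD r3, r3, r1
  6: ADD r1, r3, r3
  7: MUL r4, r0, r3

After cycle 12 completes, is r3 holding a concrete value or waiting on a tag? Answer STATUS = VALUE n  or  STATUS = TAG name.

cycle 1: issue MUL r1<-Mul1 // r0:1,r1:Mul1,r2:4,r3:2,r4:4
cycle 2: issue ADD r1<-Add1 // r0:1,r1:Add1,r2:4,r3:2,r4:4
cycle 3: issue ADD r4<-Add2 // r0:1,r1:Add1,r2:4,r3:2,r4:Add2
cycle 4: CDB Add1=8; issue ADD r3<-Add1 // r0:1,r1:8,r2:4,r3:Add1,r4:Add2
cycle 5: CDB Add2=8; issue SUB r3<-Add2 // r0:1,r1:8,r2:4,r3:Add2,r4:8
cycle 6: CDB Add1=5; issue ADD r3<-Add1 // r0:1,r1:8,r2:4,r3:Add1,r4:8
cycle 7: CDB Mul1=4; stall // r0:1,r1:8,r2:4,r3:Add1,r4:8
cycle 8: CDB Add2=-3; issue ADD r1<-Add2 // r0:1,r1:Add2,r2:4,r3:Add1,r4:8
cycle 9: issue MUL r4<-Mul1 // r0:1,r1:Add2,r2:4,r3:Add1,r4:Mul1
cycle 10: CDB Add1=5 // r0:1,r1:Add2,r2:4,r3:5,r4:Mul1
cycle 11: - // r0:1,r1:Add2,r2:4,r3:5,r4:Mul1
cycle 12: CDB Add2=10 // r0:1,r1:10,r2:4,r3:5,r4:Mul1

STATUS = VALUE 5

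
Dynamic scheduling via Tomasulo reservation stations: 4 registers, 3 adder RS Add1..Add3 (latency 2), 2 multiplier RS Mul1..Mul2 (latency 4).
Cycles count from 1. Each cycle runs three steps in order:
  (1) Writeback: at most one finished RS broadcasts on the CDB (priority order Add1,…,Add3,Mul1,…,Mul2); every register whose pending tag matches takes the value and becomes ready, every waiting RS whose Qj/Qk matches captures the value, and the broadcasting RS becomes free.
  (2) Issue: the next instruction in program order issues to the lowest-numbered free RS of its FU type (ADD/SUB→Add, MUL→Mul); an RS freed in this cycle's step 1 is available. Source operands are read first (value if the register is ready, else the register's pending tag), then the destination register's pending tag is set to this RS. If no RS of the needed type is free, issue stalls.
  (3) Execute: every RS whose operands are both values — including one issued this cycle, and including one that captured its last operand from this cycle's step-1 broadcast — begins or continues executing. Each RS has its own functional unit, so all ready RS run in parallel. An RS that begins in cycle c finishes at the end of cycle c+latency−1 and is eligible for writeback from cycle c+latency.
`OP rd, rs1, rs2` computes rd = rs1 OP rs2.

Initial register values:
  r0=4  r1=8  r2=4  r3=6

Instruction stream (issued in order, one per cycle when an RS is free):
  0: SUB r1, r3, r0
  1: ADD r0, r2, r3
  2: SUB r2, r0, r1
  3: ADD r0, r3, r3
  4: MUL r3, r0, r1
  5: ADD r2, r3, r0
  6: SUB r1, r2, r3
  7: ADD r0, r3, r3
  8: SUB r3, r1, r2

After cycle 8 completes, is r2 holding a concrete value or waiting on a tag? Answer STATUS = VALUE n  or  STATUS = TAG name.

STATUS = TAG Add1

cycle 1: issue SUB r1<-Add1 // r0:4,r1:Add1,r2:4,r3:6
cycle 2: issue ADD r0<-Add2 // r0:Add2,r1:Add1,r2:4,r3:6
cycle 3: CDB Add1=2; issue SUB r2<-Add1 // r0:Add2,r1:2,r2:Add1,r3:6
cycle 4: CDB Add2=10; issue ADD r0<-Add2 // r0:Add2,r1:2,r2:Add1,r3:6
cycle 5: issue MUL r3<-Mul1 // r0:Add2,r1:2,r2:Add1,r3:Mul1
cycle 6: CDB Add1=8; issue ADD r2<-Add1 // r0:Add2,r1:2,r2:Add1,r3:Mul1
cycle 7: CDB Add2=12; issue SUB r1<-Add2 // r0:12,r1:Add2,r2:Add1,r3:Mul1
cycle 8: issue ADD r0<-Add3 // r0:Add3,r1:Add2,r2:Add1,r3:Mul1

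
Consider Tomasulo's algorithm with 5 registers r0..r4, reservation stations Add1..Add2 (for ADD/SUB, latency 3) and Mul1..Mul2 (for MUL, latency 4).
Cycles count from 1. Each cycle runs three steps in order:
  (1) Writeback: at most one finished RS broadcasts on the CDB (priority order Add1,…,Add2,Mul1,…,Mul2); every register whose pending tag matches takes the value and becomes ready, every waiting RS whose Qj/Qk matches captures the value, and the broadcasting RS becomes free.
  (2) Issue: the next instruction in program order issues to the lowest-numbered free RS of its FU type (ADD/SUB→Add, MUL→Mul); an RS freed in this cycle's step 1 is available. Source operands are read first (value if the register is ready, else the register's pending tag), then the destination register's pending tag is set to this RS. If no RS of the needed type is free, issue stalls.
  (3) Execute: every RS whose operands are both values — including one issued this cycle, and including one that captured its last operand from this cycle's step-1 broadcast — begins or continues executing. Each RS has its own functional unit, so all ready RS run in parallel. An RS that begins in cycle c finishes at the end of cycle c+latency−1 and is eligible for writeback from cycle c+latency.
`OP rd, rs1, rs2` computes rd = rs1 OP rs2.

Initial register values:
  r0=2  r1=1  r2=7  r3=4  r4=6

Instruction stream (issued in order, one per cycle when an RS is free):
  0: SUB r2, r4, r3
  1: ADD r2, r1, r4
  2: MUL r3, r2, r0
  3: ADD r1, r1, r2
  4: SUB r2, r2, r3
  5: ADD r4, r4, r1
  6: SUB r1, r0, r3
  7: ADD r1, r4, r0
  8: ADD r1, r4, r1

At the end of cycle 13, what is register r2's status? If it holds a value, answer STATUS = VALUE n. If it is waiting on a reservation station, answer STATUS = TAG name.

STATUS = VALUE -7

cycle 1: issue SUB r2<-Add1 // r0:2,r1:1,r2:Add1,r3:4,r4:6
cycle 2: issue ADD r2<-Add2 // r0:2,r1:1,r2:Add2,r3:4,r4:6
cycle 3: issue MUL r3<-Mul1 // r0:2,r1:1,r2:Add2,r3:Mul1,r4:6
cycle 4: CDB Add1=2; issue ADD r1<-Add1 // r0:2,r1:Add1,r2:Add2,r3:Mul1,r4:6
cycle 5: CDB Add2=7; issue SUB r2<-Add2 // r0:2,r1:Add1,r2:Add2,r3:Mul1,r4:6
cycle 6: stall // r0:2,r1:Add1,r2:Add2,r3:Mul1,r4:6
cycle 7: stall // r0:2,r1:Add1,r2:Add2,r3:Mul1,r4:6
cycle 8: CDB Add1=8; issue ADD r4<-Add1 // r0:2,r1:8,r2:Add2,r3:Mul1,r4:Add1
cycle 9: CDB Mul1=14; stall // r0:2,r1:8,r2:Add2,r3:14,r4:Add1
cycle 10: stall // r0:2,r1:8,r2:Add2,r3:14,r4:Add1
cycle 11: CDB Add1=14; issue SUB r1<-Add1 // r0:2,r1:Add1,r2:Add2,r3:14,r4:14
cycle 12: CDB Add2=-7; issue ADD r1<-Add2 // r0:2,r1:Add2,r2:-7,r3:14,r4:14
cycle 13: stall // r0:2,r1:Add2,r2:-7,r3:14,r4:14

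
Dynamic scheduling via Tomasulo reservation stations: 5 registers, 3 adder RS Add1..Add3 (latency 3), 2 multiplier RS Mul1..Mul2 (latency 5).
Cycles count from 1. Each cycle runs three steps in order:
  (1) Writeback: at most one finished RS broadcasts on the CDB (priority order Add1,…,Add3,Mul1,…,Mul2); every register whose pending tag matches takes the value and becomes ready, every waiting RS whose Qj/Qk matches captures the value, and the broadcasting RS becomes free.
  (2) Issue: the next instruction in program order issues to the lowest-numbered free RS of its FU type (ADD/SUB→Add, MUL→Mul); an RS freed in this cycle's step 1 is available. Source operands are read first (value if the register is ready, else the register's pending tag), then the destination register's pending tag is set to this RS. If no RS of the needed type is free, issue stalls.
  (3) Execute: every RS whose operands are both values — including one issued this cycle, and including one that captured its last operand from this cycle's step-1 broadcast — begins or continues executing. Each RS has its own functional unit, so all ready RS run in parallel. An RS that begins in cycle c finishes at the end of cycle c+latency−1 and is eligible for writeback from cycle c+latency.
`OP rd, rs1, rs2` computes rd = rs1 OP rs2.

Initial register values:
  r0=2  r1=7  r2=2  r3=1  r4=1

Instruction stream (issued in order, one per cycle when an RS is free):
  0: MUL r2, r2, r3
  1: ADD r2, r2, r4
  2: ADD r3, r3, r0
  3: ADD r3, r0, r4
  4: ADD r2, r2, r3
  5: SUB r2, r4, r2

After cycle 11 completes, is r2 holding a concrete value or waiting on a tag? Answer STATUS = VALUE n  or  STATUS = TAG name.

c1: issue MUL r2<-Mul1 | r0:2,r1:7,r2:Mul1,r3:1,r4:1
c2: issue ADD r2<-Add1 | r0:2,r1:7,r2:Add1,r3:1,r4:1
c3: issue ADD r3<-Add2 | r0:2,r1:7,r2:Add1,r3:Add2,r4:1
c4: issue ADD r3<-Add3 | r0:2,r1:7,r2:Add1,r3:Add3,r4:1
c5: stall | r0:2,r1:7,r2:Add1,r3:Add3,r4:1
c6: CDB Add2=3; issue ADD r2<-Add2 | r0:2,r1:7,r2:Add2,r3:Add3,r4:1
c7: CDB Add3=3; issue SUB r2<-Add3 | r0:2,r1:7,r2:Add3,r3:3,r4:1
c8: CDB Mul1=2 | r0:2,r1:7,r2:Add3,r3:3,r4:1
c9: - | r0:2,r1:7,r2:Add3,r3:3,r4:1
c10: - | r0:2,r1:7,r2:Add3,r3:3,r4:1
c11: CDB Add1=3 | r0:2,r1:7,r2:Add3,r3:3,r4:1

STATUS = TAG Add3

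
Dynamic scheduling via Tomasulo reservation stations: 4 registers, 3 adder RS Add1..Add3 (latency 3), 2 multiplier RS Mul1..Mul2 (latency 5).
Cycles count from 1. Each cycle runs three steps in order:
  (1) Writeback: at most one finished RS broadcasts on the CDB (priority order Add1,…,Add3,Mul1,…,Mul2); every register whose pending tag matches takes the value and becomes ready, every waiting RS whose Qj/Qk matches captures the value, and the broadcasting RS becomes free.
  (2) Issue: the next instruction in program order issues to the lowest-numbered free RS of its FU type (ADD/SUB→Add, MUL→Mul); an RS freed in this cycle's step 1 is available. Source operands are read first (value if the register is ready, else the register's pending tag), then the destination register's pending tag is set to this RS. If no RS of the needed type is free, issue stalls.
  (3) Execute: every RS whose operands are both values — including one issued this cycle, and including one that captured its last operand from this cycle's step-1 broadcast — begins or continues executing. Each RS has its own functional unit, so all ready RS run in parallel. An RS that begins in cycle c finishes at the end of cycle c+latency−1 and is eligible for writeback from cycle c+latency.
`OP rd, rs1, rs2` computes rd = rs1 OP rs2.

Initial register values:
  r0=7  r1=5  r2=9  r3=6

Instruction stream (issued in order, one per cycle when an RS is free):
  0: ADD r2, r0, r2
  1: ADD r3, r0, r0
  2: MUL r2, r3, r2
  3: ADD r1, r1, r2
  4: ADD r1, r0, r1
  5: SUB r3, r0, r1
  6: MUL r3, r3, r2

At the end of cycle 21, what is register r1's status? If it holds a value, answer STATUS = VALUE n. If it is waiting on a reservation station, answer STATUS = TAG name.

STATUS = VALUE 236

cycle 1: issue ADD r2<-Add1 // r0:7,r1:5,r2:Add1,r3:6
cycle 2: issue ADD r3<-Add2 // r0:7,r1:5,r2:Add1,r3:Add2
cycle 3: issue MUL r2<-Mul1 // r0:7,r1:5,r2:Mul1,r3:Add2
cycle 4: CDB Add1=16; issue ADD r1<-Add1 // r0:7,r1:Add1,r2:Mul1,r3:Add2
cycle 5: CDB Add2=14; issue ADD r1<-Add2 // r0:7,r1:Add2,r2:Mul1,r3:14
cycle 6: issue SUB r3<-Add3 // r0:7,r1:Add2,r2:Mul1,r3:Add3
cycle 7: issue MUL r3<-Mul2 // r0:7,r1:Add2,r2:Mul1,r3:Mul2
cycle 8: - // r0:7,r1:Add2,r2:Mul1,r3:Mul2
cycle 9: - // r0:7,r1:Add2,r2:Mul1,r3:Mul2
cycle 10: CDB Mul1=224 // r0:7,r1:Add2,r2:224,r3:Mul2
cycle 11: - // r0:7,r1:Add2,r2:224,r3:Mul2
cycle 12: - // r0:7,r1:Add2,r2:224,r3:Mul2
cycle 13: CDB Add1=229 // r0:7,r1:Add2,r2:224,r3:Mul2
cycle 14: - // r0:7,r1:Add2,r2:224,r3:Mul2
cycle 15: - // r0:7,r1:Add2,r2:224,r3:Mul2
cycle 16: CDB Add2=236 // r0:7,r1:236,r2:224,r3:Mul2
cycle 17: - // r0:7,r1:236,r2:224,r3:Mul2
cycle 18: - // r0:7,r1:236,r2:224,r3:Mul2
cycle 19: CDB Add3=-229 // r0:7,r1:236,r2:224,r3:Mul2
cycle 20: - // r0:7,r1:236,r2:224,r3:Mul2
cycle 21: - // r0:7,r1:236,r2:224,r3:Mul2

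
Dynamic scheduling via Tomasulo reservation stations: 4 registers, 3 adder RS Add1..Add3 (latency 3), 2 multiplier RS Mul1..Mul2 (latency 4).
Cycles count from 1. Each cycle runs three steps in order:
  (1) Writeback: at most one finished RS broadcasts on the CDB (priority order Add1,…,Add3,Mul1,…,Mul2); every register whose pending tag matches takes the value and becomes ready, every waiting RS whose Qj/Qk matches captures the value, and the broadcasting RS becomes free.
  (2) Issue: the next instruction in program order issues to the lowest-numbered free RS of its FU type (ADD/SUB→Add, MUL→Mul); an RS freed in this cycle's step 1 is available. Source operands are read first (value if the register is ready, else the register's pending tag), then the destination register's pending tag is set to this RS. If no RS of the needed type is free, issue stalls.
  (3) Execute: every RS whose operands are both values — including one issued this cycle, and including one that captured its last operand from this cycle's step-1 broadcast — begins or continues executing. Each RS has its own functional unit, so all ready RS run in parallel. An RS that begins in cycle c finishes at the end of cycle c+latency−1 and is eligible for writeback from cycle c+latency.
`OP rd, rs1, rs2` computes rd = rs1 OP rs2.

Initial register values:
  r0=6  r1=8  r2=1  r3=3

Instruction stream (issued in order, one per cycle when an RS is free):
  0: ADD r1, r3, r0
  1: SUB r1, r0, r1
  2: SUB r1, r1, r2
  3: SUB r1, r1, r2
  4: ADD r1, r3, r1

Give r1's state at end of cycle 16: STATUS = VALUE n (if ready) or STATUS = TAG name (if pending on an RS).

STATUS = VALUE -2

c1: issue ADD r1<-Add1 | r0:6,r1:Add1,r2:1,r3:3
c2: issue SUB r1<-Add2 | r0:6,r1:Add2,r2:1,r3:3
c3: issue SUB r1<-Add3 | r0:6,r1:Add3,r2:1,r3:3
c4: CDB Add1=9; issue SUB r1<-Add1 | r0:6,r1:Add1,r2:1,r3:3
c5: stall | r0:6,r1:Add1,r2:1,r3:3
c6: stall | r0:6,r1:Add1,r2:1,r3:3
c7: CDB Add2=-3; issue ADD r1<-Add2 | r0:6,r1:Add2,r2:1,r3:3
c8: - | r0:6,r1:Add2,r2:1,r3:3
c9: - | r0:6,r1:Add2,r2:1,r3:3
c10: CDB Add3=-4 | r0:6,r1:Add2,r2:1,r3:3
c11: - | r0:6,r1:Add2,r2:1,r3:3
c12: - | r0:6,r1:Add2,r2:1,r3:3
c13: CDB Add1=-5 | r0:6,r1:Add2,r2:1,r3:3
c14: - | r0:6,r1:Add2,r2:1,r3:3
c15: - | r0:6,r1:Add2,r2:1,r3:3
c16: CDB Add2=-2 | r0:6,r1:-2,r2:1,r3:3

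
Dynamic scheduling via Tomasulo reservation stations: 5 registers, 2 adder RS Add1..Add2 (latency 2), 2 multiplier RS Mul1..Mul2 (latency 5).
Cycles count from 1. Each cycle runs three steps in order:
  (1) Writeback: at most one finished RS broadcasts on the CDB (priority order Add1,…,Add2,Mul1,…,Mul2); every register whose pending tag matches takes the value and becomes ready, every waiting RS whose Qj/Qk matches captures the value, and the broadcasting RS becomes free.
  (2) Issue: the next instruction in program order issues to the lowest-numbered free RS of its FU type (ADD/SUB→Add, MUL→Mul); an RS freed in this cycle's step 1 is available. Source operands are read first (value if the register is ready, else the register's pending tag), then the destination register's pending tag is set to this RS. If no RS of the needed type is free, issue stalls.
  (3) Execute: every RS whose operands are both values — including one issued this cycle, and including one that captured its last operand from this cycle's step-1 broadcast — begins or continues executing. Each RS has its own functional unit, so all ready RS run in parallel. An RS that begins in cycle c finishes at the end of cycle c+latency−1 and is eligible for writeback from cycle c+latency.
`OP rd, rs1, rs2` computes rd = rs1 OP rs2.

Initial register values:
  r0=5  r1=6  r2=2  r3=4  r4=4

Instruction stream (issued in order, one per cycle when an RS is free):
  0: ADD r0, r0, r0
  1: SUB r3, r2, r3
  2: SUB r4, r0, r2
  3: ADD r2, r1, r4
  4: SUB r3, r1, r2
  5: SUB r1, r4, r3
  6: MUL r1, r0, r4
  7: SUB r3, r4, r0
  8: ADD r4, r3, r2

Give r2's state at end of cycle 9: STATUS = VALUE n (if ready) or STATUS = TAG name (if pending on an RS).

cycle 1: issue ADD r0<-Add1 // r0:Add1,r1:6,r2:2,r3:4,r4:4
cycle 2: issue SUB r3<-Add2 // r0:Add1,r1:6,r2:2,r3:Add2,r4:4
cycle 3: CDB Add1=10; issue SUB r4<-Add1 // r0:10,r1:6,r2:2,r3:Add2,r4:Add1
cycle 4: CDB Add2=-2; issue ADD r2<-Add2 // r0:10,r1:6,r2:Add2,r3:-2,r4:Add1
cycle 5: CDB Add1=8; issue SUB r3<-Add1 // r0:10,r1:6,r2:Add2,r3:Add1,r4:8
cycle 6: stall // r0:10,r1:6,r2:Add2,r3:Add1,r4:8
cycle 7: CDB Add2=14; issue SUB r1<-Add2 // r0:10,r1:Add2,r2:14,r3:Add1,r4:8
cycle 8: issue MUL r1<-Mul1 // r0:10,r1:Mul1,r2:14,r3:Add1,r4:8
cycle 9: CDB Add1=-8; issue SUB r3<-Add1 // r0:10,r1:Mul1,r2:14,r3:Add1,r4:8

STATUS = VALUE 14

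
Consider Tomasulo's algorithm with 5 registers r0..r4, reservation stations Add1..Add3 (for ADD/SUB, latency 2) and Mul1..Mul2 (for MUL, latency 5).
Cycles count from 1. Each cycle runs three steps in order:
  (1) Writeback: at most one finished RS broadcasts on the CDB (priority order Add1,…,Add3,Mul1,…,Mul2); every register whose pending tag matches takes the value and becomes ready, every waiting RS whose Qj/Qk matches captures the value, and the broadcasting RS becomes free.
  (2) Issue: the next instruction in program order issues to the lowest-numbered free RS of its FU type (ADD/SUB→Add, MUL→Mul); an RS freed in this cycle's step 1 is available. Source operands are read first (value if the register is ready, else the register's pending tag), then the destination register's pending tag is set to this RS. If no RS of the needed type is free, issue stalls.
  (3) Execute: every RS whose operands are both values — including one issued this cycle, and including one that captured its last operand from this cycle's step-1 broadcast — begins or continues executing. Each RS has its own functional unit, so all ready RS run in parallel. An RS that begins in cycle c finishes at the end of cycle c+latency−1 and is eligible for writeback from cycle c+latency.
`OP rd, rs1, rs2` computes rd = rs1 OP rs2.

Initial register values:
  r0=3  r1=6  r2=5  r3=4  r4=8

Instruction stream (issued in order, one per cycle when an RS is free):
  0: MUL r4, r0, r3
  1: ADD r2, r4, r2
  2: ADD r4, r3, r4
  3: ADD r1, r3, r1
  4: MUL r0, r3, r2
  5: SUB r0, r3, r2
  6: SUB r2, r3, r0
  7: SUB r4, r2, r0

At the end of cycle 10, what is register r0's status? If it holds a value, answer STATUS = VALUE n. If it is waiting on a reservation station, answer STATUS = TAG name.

STATUS = TAG Add3

  c1: issue MUL r4<-Mul1  regs: r0:3,r1:6,r2:5,r3:4,r4:Mul1
  c2: issue ADD r2<-Add1  regs: r0:3,r1:6,r2:Add1,r3:4,r4:Mul1
  c3: issue ADD r4<-Add2  regs: r0:3,r1:6,r2:Add1,r3:4,r4:Add2
  c4: issue ADD r1<-Add3  regs: r0:3,r1:Add3,r2:Add1,r3:4,r4:Add2
  c5: issue MUL r0<-Mul2  regs: r0:Mul2,r1:Add3,r2:Add1,r3:4,r4:Add2
  c6: CDB Add3=10; issue SUB r0<-Add3  regs: r0:Add3,r1:10,r2:Add1,r3:4,r4:Add2
  c7: CDB Mul1=12; stall  regs: r0:Add3,r1:10,r2:Add1,r3:4,r4:Add2
  c8: stall  regs: r0:Add3,r1:10,r2:Add1,r3:4,r4:Add2
  c9: CDB Add1=17; issue SUB r2<-Add1  regs: r0:Add3,r1:10,r2:Add1,r3:4,r4:Add2
  c10: CDB Add2=16; issue SUB r4<-Add2  regs: r0:Add3,r1:10,r2:Add1,r3:4,r4:Add2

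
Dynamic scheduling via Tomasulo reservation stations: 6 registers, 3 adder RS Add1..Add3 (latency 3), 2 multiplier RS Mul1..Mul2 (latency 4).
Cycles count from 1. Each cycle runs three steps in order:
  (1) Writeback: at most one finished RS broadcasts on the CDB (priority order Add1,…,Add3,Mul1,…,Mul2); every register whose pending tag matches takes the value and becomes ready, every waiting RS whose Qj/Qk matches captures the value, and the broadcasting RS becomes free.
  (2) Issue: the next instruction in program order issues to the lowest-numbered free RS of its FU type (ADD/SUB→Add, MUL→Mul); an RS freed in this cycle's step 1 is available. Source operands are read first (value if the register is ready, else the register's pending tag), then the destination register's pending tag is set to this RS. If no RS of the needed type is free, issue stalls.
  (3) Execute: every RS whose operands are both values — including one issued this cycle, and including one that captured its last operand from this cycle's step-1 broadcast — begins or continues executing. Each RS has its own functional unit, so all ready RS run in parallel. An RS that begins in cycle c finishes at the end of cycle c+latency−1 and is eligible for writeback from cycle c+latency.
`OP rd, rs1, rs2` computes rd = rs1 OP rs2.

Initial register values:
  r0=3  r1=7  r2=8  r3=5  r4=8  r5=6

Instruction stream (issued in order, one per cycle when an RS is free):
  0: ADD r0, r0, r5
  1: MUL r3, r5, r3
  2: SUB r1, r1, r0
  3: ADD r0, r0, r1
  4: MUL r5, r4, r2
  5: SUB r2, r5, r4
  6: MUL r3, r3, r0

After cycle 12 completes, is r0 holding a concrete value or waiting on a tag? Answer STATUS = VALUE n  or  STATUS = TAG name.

  c1: issue ADD r0<-Add1  regs: r0:Add1,r1:7,r2:8,r3:5,r4:8,r5:6
  c2: issue MUL r3<-Mul1  regs: r0:Add1,r1:7,r2:8,r3:Mul1,r4:8,r5:6
  c3: issue SUB r1<-Add2  regs: r0:Add1,r1:Add2,r2:8,r3:Mul1,r4:8,r5:6
  c4: CDB Add1=9; issue ADD r0<-Add1  regs: r0:Add1,r1:Add2,r2:8,r3:Mul1,r4:8,r5:6
  c5: issue MUL r5<-Mul2  regs: r0:Add1,r1:Add2,r2:8,r3:Mul1,r4:8,r5:Mul2
  c6: CDB Mul1=30; issue SUB r2<-Add3  regs: r0:Add1,r1:Add2,r2:Add3,r3:30,r4:8,r5:Mul2
  c7: CDB Add2=-2; issue MUL r3<-Mul1  regs: r0:Add1,r1:-2,r2:Add3,r3:Mul1,r4:8,r5:Mul2
  c8: -  regs: r0:Add1,r1:-2,r2:Add3,r3:Mul1,r4:8,r5:Mul2
  c9: CDB Mul2=64  regs: r0:Add1,r1:-2,r2:Add3,r3:Mul1,r4:8,r5:64
  c10: CDB Add1=7  regs: r0:7,r1:-2,r2:Add3,r3:Mul1,r4:8,r5:64
  c11: -  regs: r0:7,r1:-2,r2:Add3,r3:Mul1,r4:8,r5:64
  c12: CDB Add3=56  regs: r0:7,r1:-2,r2:56,r3:Mul1,r4:8,r5:64

STATUS = VALUE 7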